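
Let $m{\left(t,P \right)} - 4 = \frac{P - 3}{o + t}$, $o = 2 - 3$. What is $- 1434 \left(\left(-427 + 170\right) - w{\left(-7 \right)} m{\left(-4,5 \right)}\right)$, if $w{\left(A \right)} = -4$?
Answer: $\frac{1739442}{5} \approx 3.4789 \cdot 10^{5}$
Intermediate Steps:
$o = -1$ ($o = 2 - 3 = -1$)
$m{\left(t,P \right)} = 4 + \frac{-3 + P}{-1 + t}$ ($m{\left(t,P \right)} = 4 + \frac{P - 3}{-1 + t} = 4 + \frac{-3 + P}{-1 + t}$)
$- 1434 \left(\left(-427 + 170\right) - w{\left(-7 \right)} m{\left(-4,5 \right)}\right) = - 1434 \left(\left(-427 + 170\right) - - 4 \frac{-7 + 5 + 4 \left(-4\right)}{-1 - 4}\right) = - 1434 \left(-257 - - 4 \frac{-7 + 5 - 16}{-5}\right) = - 1434 \left(-257 - - 4 \left(\left(- \frac{1}{5}\right) \left(-18\right)\right)\right) = - 1434 \left(-257 - \left(-4\right) \frac{18}{5}\right) = - 1434 \left(-257 - - \frac{72}{5}\right) = - 1434 \left(-257 + \frac{72}{5}\right) = \left(-1434\right) \left(- \frac{1213}{5}\right) = \frac{1739442}{5}$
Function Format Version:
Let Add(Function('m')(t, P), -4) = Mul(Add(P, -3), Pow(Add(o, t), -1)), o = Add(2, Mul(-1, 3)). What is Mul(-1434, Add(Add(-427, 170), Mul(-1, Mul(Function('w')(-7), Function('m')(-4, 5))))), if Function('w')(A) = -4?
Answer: Rational(1739442, 5) ≈ 3.4789e+5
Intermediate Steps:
o = -1 (o = Add(2, -3) = -1)
Function('m')(t, P) = Add(4, Mul(Pow(Add(-1, t), -1), Add(-3, P))) (Function('m')(t, P) = Add(4, Mul(Add(P, -3), Pow(Add(-1, t), -1))) = Add(4, Mul(Add(-3, P), Pow(Add(-1, t), -1))) = Add(4, Mul(Pow(Add(-1, t), -1), Add(-3, P))))
Mul(-1434, Add(Add(-427, 170), Mul(-1, Mul(Function('w')(-7), Function('m')(-4, 5))))) = Mul(-1434, Add(Add(-427, 170), Mul(-1, Mul(-4, Mul(Pow(Add(-1, -4), -1), Add(-7, 5, Mul(4, -4))))))) = Mul(-1434, Add(-257, Mul(-1, Mul(-4, Mul(Pow(-5, -1), Add(-7, 5, -16)))))) = Mul(-1434, Add(-257, Mul(-1, Mul(-4, Mul(Rational(-1, 5), -18))))) = Mul(-1434, Add(-257, Mul(-1, Mul(-4, Rational(18, 5))))) = Mul(-1434, Add(-257, Mul(-1, Rational(-72, 5)))) = Mul(-1434, Add(-257, Rational(72, 5))) = Mul(-1434, Rational(-1213, 5)) = Rational(1739442, 5)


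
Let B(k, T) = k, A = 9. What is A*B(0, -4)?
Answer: 0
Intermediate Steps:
A*B(0, -4) = 9*0 = 0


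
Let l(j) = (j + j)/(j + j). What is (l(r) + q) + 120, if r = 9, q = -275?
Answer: -154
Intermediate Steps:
l(j) = 1 (l(j) = (2*j)/((2*j)) = (2*j)*(1/(2*j)) = 1)
(l(r) + q) + 120 = (1 - 275) + 120 = -274 + 120 = -154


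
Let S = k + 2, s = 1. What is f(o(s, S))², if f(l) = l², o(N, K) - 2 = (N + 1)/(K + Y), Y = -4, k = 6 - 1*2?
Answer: 81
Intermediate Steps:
k = 4 (k = 6 - 2 = 4)
S = 6 (S = 4 + 2 = 6)
o(N, K) = 2 + (1 + N)/(-4 + K) (o(N, K) = 2 + (N + 1)/(K - 4) = 2 + (1 + N)/(-4 + K))
f(o(s, S))² = (((-7 + 1 + 2*6)/(-4 + 6))²)² = (((-7 + 1 + 12)/2)²)² = (((½)*6)²)² = (3²)² = 9² = 81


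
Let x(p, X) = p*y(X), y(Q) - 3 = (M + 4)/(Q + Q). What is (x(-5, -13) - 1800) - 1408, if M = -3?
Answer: -83793/26 ≈ -3222.8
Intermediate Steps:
y(Q) = 3 + 1/(2*Q) (y(Q) = 3 + (-3 + 4)/(Q + Q) = 3 + 1/(2*Q))
x(p, X) = p*(3 + 1/(2*X))
(x(-5, -13) - 1800) - 1408 = ((3*(-5) + (½)*(-5)/(-13)) - 1800) - 1408 = ((-15 + (½)*(-5)*(-1/13)) - 1800) - 1408 = ((-15 + 5/26) - 1800) - 1408 = (-385/26 - 1800) - 1408 = -47185/26 - 1408 = -83793/26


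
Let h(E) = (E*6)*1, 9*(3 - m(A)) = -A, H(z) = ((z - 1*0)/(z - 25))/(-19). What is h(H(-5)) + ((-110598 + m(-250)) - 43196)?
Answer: -26303020/171 ≈ -1.5382e+5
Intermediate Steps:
H(z) = -z/(19*(-25 + z)) (H(z) = ((z + 0)/(-25 + z))*(-1/19) = (z/(-25 + z))*(-1/19) = -z/(19*(-25 + z)))
m(A) = 3 + A/9 (m(A) = 3 - (-1)*A/9 = 3 + A/9)
h(E) = 6*E (h(E) = (6*E)*1 = 6*E)
h(H(-5)) + ((-110598 + m(-250)) - 43196) = 6*(-1*(-5)/(-475 + 19*(-5))) + ((-110598 + (3 + (⅑)*(-250))) - 43196) = 6*(-1*(-5)/(-475 - 95)) + ((-110598 + (3 - 250/9)) - 43196) = 6*(-1*(-5)/(-570)) + ((-110598 - 223/9) - 43196) = 6*(-1*(-5)*(-1/570)) + (-995605/9 - 43196) = 6*(-1/114) - 1384369/9 = -1/19 - 1384369/9 = -26303020/171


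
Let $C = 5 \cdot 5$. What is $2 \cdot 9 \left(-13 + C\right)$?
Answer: $216$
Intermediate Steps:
$C = 25$
$2 \cdot 9 \left(-13 + C\right) = 2 \cdot 9 \left(-13 + 25\right) = 18 \cdot 12 = 216$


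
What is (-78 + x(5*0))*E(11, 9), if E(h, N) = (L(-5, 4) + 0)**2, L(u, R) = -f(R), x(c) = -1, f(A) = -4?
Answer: -1264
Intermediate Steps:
L(u, R) = 4 (L(u, R) = -1*(-4) = 4)
E(h, N) = 16 (E(h, N) = (4 + 0)**2 = 4**2 = 16)
(-78 + x(5*0))*E(11, 9) = (-78 - 1)*16 = -79*16 = -1264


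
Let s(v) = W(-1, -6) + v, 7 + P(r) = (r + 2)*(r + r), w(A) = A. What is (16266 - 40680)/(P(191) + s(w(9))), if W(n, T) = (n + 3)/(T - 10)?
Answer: -15024/45371 ≈ -0.33114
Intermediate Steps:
W(n, T) = (3 + n)/(-10 + T)
P(r) = -7 + 2*r*(2 + r) (P(r) = -7 + (r + 2)*(r + r) = -7 + (2 + r)*(2*r) = -7 + 2*r*(2 + r))
s(v) = -⅛ + v (s(v) = (3 - 1)/(-10 - 6) + v = 2/(-16) + v = -1/16*2 + v = -⅛ + v)
(16266 - 40680)/(P(191) + s(w(9))) = (16266 - 40680)/((-7 + 2*191² + 4*191) + (-⅛ + 9)) = -24414/((-7 + 2*36481 + 764) + 71/8) = -24414/((-7 + 72962 + 764) + 71/8) = -24414/(73719 + 71/8) = -24414/589823/8 = -24414*8/589823 = -15024/45371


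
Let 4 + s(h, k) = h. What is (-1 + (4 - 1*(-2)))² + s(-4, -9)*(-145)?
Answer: 1185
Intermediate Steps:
s(h, k) = -4 + h
(-1 + (4 - 1*(-2)))² + s(-4, -9)*(-145) = (-1 + (4 - 1*(-2)))² + (-4 - 4)*(-145) = (-1 + (4 + 2))² - 8*(-145) = (-1 + 6)² + 1160 = 5² + 1160 = 25 + 1160 = 1185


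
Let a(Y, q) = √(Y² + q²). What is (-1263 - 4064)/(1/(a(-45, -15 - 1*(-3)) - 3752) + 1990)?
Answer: -149208806007646/55739719200541 - 15981*√241/55739719200541 ≈ -2.6769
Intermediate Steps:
(-1263 - 4064)/(1/(a(-45, -15 - 1*(-3)) - 3752) + 1990) = (-1263 - 4064)/(1/(√((-45)² + (-15 - 1*(-3))²) - 3752) + 1990) = -5327/(1/(√(2025 + (-15 + 3)²) - 3752) + 1990) = -5327/(1/(√(2025 + (-12)²) - 3752) + 1990) = -5327/(1/(√(2025 + 144) - 3752) + 1990) = -5327/(1/(√2169 - 3752) + 1990) = -5327/(1/(3*√241 - 3752) + 1990) = -5327/(1/(-3752 + 3*√241) + 1990) = -5327/(1990 + 1/(-3752 + 3*√241))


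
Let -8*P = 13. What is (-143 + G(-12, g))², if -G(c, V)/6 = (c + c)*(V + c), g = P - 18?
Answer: 22061809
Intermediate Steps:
P = -13/8 (P = -⅛*13 = -13/8 ≈ -1.6250)
g = -157/8 (g = -13/8 - 18 = -157/8 ≈ -19.625)
G(c, V) = -12*c*(V + c) (G(c, V) = -6*(c + c)*(V + c) = -6*2*c*(V + c) = -12*c*(V + c))
(-143 + G(-12, g))² = (-143 - 12*(-12)*(-157/8 - 12))² = (-143 - 12*(-12)*(-253/8))² = (-143 - 4554)² = (-4697)² = 22061809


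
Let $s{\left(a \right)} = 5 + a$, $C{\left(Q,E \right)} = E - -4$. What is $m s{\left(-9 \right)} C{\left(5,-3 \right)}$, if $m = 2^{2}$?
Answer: $-16$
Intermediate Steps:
$C{\left(Q,E \right)} = 4 + E$ ($C{\left(Q,E \right)} = E + 4 = 4 + E$)
$m = 4$
$m s{\left(-9 \right)} C{\left(5,-3 \right)} = 4 \left(5 - 9\right) \left(4 - 3\right) = 4 \left(-4\right) 1 = \left(-16\right) 1 = -16$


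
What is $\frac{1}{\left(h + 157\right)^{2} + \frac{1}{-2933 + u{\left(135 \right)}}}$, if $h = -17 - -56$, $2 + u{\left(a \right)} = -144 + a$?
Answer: $\frac{2944}{113096703} \approx 2.6031 \cdot 10^{-5}$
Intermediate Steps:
$u{\left(a \right)} = -146 + a$ ($u{\left(a \right)} = -2 + \left(-144 + a\right) = -146 + a$)
$h = 39$ ($h = -17 + 56 = 39$)
$\frac{1}{\left(h + 157\right)^{2} + \frac{1}{-2933 + u{\left(135 \right)}}} = \frac{1}{\left(39 + 157\right)^{2} + \frac{1}{-2933 + \left(-146 + 135\right)}} = \frac{1}{196^{2} + \frac{1}{-2933 - 11}} = \frac{1}{38416 + \frac{1}{-2944}} = \frac{1}{38416 - \frac{1}{2944}} = \frac{1}{\frac{113096703}{2944}} = \frac{2944}{113096703}$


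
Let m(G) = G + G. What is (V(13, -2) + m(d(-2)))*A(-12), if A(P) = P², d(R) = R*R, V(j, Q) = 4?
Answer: 1728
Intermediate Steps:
d(R) = R²
m(G) = 2*G
(V(13, -2) + m(d(-2)))*A(-12) = (4 + 2*(-2)²)*(-12)² = (4 + 2*4)*144 = (4 + 8)*144 = 12*144 = 1728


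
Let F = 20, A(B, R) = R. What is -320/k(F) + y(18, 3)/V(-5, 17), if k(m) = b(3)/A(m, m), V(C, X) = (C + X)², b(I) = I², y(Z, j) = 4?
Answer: -8533/12 ≈ -711.08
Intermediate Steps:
k(m) = 9/m (k(m) = 3²/m = 9/m)
-320/k(F) + y(18, 3)/V(-5, 17) = -320/(9/20) + 4/((-5 + 17)²) = -320/(9*(1/20)) + 4/(12²) = -320/9/20 + 4/144 = -320*20/9 + 4*(1/144) = -6400/9 + 1/36 = -8533/12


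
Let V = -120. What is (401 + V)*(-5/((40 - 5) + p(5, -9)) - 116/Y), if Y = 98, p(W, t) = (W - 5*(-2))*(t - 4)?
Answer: -507767/1568 ≈ -323.83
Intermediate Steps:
p(W, t) = (-4 + t)*(10 + W) (p(W, t) = (W + 10)*(-4 + t) = (10 + W)*(-4 + t) = (-4 + t)*(10 + W))
(401 + V)*(-5/((40 - 5) + p(5, -9)) - 116/Y) = (401 - 120)*(-5/((40 - 5) + (-40 - 4*5 + 10*(-9) + 5*(-9))) - 116/98) = 281*(-5/(35 + (-40 - 20 - 90 - 45)) - 116*1/98) = 281*(-5/(35 - 195) - 58/49) = 281*(-5/(-160) - 58/49) = 281*(-5*(-1/160) - 58/49) = 281*(1/32 - 58/49) = 281*(-1807/1568) = -507767/1568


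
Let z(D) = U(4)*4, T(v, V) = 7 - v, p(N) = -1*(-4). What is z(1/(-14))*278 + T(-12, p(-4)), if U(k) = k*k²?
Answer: 71187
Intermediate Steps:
p(N) = 4
U(k) = k³
z(D) = 256 (z(D) = 4³*4 = 64*4 = 256)
z(1/(-14))*278 + T(-12, p(-4)) = 256*278 + (7 - 1*(-12)) = 71168 + (7 + 12) = 71168 + 19 = 71187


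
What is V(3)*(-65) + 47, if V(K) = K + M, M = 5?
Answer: -473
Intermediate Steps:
V(K) = 5 + K (V(K) = K + 5 = 5 + K)
V(3)*(-65) + 47 = (5 + 3)*(-65) + 47 = 8*(-65) + 47 = -520 + 47 = -473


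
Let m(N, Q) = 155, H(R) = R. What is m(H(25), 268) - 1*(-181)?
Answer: 336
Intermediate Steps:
m(H(25), 268) - 1*(-181) = 155 - 1*(-181) = 155 + 181 = 336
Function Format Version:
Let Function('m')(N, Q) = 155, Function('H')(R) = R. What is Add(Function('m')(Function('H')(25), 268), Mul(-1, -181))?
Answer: 336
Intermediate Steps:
Add(Function('m')(Function('H')(25), 268), Mul(-1, -181)) = Add(155, Mul(-1, -181)) = Add(155, 181) = 336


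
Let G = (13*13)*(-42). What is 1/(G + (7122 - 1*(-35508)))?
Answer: 1/35532 ≈ 2.8144e-5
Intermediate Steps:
G = -7098 (G = 169*(-42) = -7098)
1/(G + (7122 - 1*(-35508))) = 1/(-7098 + (7122 - 1*(-35508))) = 1/(-7098 + (7122 + 35508)) = 1/(-7098 + 42630) = 1/35532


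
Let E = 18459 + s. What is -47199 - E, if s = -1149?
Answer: -64509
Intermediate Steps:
E = 17310 (E = 18459 - 1149 = 17310)
-47199 - E = -47199 - 1*17310 = -47199 - 17310 = -64509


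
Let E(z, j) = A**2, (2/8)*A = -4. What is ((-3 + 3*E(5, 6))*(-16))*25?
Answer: -306000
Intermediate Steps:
A = -16 (A = 4*(-4) = -16)
E(z, j) = 256 (E(z, j) = (-16)**2 = 256)
((-3 + 3*E(5, 6))*(-16))*25 = ((-3 + 3*256)*(-16))*25 = ((-3 + 768)*(-16))*25 = (765*(-16))*25 = -12240*25 = -306000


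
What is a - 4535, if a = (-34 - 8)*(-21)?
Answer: -3653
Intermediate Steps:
a = 882 (a = -42*(-21) = 882)
a - 4535 = 882 - 4535 = -3653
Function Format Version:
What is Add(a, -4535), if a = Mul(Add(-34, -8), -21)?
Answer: -3653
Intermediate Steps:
a = 882 (a = Mul(-42, -21) = 882)
Add(a, -4535) = Add(882, -4535) = -3653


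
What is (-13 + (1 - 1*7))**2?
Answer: 361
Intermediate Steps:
(-13 + (1 - 1*7))**2 = (-13 + (1 - 7))**2 = (-13 - 6)**2 = (-19)**2 = 361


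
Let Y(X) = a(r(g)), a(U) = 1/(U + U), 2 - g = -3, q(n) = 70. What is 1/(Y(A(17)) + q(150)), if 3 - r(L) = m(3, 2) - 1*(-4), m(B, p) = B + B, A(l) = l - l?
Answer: 14/979 ≈ 0.014300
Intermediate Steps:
A(l) = 0
m(B, p) = 2*B
g = 5 (g = 2 - 1*(-3) = 2 + 3 = 5)
r(L) = -7 (r(L) = 3 - (2*3 - 1*(-4)) = 3 - (6 + 4) = 3 - 1*10 = 3 - 10 = -7)
a(U) = 1/(2*U)
Y(X) = -1/14 (Y(X) = (½)/(-7) = (½)*(-⅐) = -1/14)
1/(Y(A(17)) + q(150)) = 1/(-1/14 + 70) = 1/(979/14) = 14/979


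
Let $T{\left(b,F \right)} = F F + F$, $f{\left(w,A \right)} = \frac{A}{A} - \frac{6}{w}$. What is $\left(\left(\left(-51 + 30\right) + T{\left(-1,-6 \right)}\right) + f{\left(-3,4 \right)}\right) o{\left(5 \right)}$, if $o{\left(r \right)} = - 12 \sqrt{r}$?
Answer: $- 144 \sqrt{5} \approx -321.99$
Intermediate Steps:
$f{\left(w,A \right)} = 1 - \frac{6}{w}$
$T{\left(b,F \right)} = F + F^{2}$ ($T{\left(b,F \right)} = F^{2} + F = F + F^{2}$)
$\left(\left(\left(-51 + 30\right) + T{\left(-1,-6 \right)}\right) + f{\left(-3,4 \right)}\right) o{\left(5 \right)} = \left(\left(\left(-51 + 30\right) - 6 \left(1 - 6\right)\right) + \frac{-6 - 3}{-3}\right) \left(- 12 \sqrt{5}\right) = \left(\left(-21 - -30\right) - -3\right) \left(- 12 \sqrt{5}\right) = \left(\left(-21 + 30\right) + 3\right) \left(- 12 \sqrt{5}\right) = \left(9 + 3\right) \left(- 12 \sqrt{5}\right) = 12 \left(- 12 \sqrt{5}\right) = - 144 \sqrt{5}$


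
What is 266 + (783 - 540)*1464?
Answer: 356018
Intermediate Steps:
266 + (783 - 540)*1464 = 266 + 243*1464 = 266 + 355752 = 356018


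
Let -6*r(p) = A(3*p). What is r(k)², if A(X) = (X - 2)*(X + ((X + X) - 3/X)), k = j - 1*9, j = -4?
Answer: 970945600/1521 ≈ 6.3836e+5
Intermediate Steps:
k = -13 (k = -4 - 1*9 = -4 - 9 = -13)
A(X) = (-2 + X)*(-3/X + 3*X) (A(X) = (-2 + X)*(X + (2*X - 3/X)) = (-2 + X)*(X + (-3/X + 2*X)) = (-2 + X)*(-3/X + 3*X))
r(p) = ½ + 3*p - 9*p²/2 - 1/(3*p) (r(p) = -(-3 - 18*p + 3*(3*p)² + 6/((3*p)))/6 = -(-3 - 18*p + 3*(9*p²) + 6*(1/(3*p)))/6 = -(-3 - 18*p + 27*p² + 2/p)/6 = -(-3 - 18*p + 2/p + 27*p²)/6 = ½ + 3*p - 9*p²/2 - 1/(3*p))
r(k)² = ((⅙)*(-2 + 3*(-13)*(1 - 9*(-13)² + 6*(-13)))/(-13))² = ((⅙)*(-1/13)*(-2 + 3*(-13)*(1 - 9*169 - 78)))² = ((⅙)*(-1/13)*(-2 + 3*(-13)*(1 - 1521 - 78)))² = ((⅙)*(-1/13)*(-2 + 3*(-13)*(-1598)))² = ((⅙)*(-1/13)*(-2 + 62322))² = ((⅙)*(-1/13)*62320)² = (-31160/39)² = 970945600/1521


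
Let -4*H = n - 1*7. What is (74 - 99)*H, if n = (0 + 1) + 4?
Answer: -25/2 ≈ -12.500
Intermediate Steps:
n = 5 (n = 1 + 4 = 5)
H = ½ (H = -(5 - 1*7)/4 = -(5 - 7)/4 = -¼*(-2) = ½ ≈ 0.50000)
(74 - 99)*H = (74 - 99)*(½) = -25*½ = -25/2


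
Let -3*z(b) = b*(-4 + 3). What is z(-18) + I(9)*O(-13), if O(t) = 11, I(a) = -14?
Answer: -160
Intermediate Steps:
z(b) = b/3 (z(b) = -b*(-4 + 3)/3 = -b*(-1)/3 = -(-1)*b/3 = b/3)
z(-18) + I(9)*O(-13) = (⅓)*(-18) - 14*11 = -6 - 154 = -160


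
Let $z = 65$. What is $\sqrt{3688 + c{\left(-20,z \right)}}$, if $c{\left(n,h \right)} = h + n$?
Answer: $\sqrt{3733} \approx 61.098$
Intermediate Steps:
$\sqrt{3688 + c{\left(-20,z \right)}} = \sqrt{3688 + \left(65 - 20\right)} = \sqrt{3688 + 45} = \sqrt{3733}$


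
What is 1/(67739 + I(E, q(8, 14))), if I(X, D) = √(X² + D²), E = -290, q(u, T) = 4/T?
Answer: 3319211/224835913025 - 14*√1030226/224835913025 ≈ 1.4700e-5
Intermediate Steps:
I(X, D) = √(D² + X²)
1/(67739 + I(E, q(8, 14))) = 1/(67739 + √((4/14)² + (-290)²)) = 1/(67739 + √((4*(1/14))² + 84100)) = 1/(67739 + √((2/7)² + 84100)) = 1/(67739 + √(4/49 + 84100)) = 1/(67739 + √(4120904/49)) = 1/(67739 + 2*√1030226/7)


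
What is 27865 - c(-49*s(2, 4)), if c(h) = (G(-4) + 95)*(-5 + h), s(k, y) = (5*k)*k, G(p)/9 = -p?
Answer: 156900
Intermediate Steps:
G(p) = -9*p (G(p) = 9*(-p) = -9*p)
s(k, y) = 5*k²
c(h) = -655 + 131*h (c(h) = (-9*(-4) + 95)*(-5 + h) = (36 + 95)*(-5 + h) = 131*(-5 + h) = -655 + 131*h)
27865 - c(-49*s(2, 4)) = 27865 - (-655 + 131*(-245*2²)) = 27865 - (-655 + 131*(-245*4)) = 27865 - (-655 + 131*(-49*20)) = 27865 - (-655 + 131*(-980)) = 27865 - (-655 - 128380) = 27865 - 1*(-129035) = 27865 + 129035 = 156900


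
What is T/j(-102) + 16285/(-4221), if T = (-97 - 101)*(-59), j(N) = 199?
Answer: 46069007/839979 ≈ 54.845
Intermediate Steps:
T = 11682 (T = -198*(-59) = 11682)
T/j(-102) + 16285/(-4221) = 11682/199 + 16285/(-4221) = 11682*(1/199) + 16285*(-1/4221) = 11682/199 - 16285/4221 = 46069007/839979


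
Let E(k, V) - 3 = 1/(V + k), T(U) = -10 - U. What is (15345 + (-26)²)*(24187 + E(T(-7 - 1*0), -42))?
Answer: 17439643529/45 ≈ 3.8755e+8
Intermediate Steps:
E(k, V) = 3 + 1/(V + k)
(15345 + (-26)²)*(24187 + E(T(-7 - 1*0), -42)) = (15345 + (-26)²)*(24187 + (1 + 3*(-42) + 3*(-10 - (-7 - 1*0)))/(-42 + (-10 - (-7 - 1*0)))) = (15345 + 676)*(24187 + (1 - 126 + 3*(-10 - (-7 + 0)))/(-42 + (-10 - (-7 + 0)))) = 16021*(24187 + (1 - 126 + 3*(-10 - 1*(-7)))/(-42 + (-10 - 1*(-7)))) = 16021*(24187 + (1 - 126 + 3*(-10 + 7))/(-42 + (-10 + 7))) = 16021*(24187 + (1 - 126 + 3*(-3))/(-42 - 3)) = 16021*(24187 + (1 - 126 - 9)/(-45)) = 16021*(24187 - 1/45*(-134)) = 16021*(24187 + 134/45) = 16021*(1088549/45) = 17439643529/45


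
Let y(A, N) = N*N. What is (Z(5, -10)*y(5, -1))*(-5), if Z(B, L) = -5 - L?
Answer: -25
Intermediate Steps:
y(A, N) = N**2
(Z(5, -10)*y(5, -1))*(-5) = ((-5 - 1*(-10))*(-1)**2)*(-5) = ((-5 + 10)*1)*(-5) = (5*1)*(-5) = 5*(-5) = -25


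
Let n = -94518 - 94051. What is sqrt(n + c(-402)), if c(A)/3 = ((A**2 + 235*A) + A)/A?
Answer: I*sqrt(189067) ≈ 434.82*I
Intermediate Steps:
n = -188569
c(A) = 3*(A**2 + 236*A)/A (c(A) = 3*(((A**2 + 235*A) + A)/A) = 3*((A**2 + 236*A)/A) = 3*(A**2 + 236*A)/A)
sqrt(n + c(-402)) = sqrt(-188569 + (708 + 3*(-402))) = sqrt(-188569 + (708 - 1206)) = sqrt(-188569 - 498) = sqrt(-189067) = I*sqrt(189067)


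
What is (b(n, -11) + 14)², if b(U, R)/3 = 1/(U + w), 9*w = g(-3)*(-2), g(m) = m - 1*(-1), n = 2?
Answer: 112225/484 ≈ 231.87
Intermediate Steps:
g(m) = 1 + m (g(m) = m + 1 = 1 + m)
w = 4/9 (w = ((1 - 3)*(-2))/9 = (-2*(-2))/9 = (⅑)*4 = 4/9 ≈ 0.44444)
b(U, R) = 3/(4/9 + U) (b(U, R) = 3/(U + 4/9) = 3/(4/9 + U))
(b(n, -11) + 14)² = (27/(4 + 9*2) + 14)² = (27/(4 + 18) + 14)² = (27/22 + 14)² = (335/22)² = 112225/484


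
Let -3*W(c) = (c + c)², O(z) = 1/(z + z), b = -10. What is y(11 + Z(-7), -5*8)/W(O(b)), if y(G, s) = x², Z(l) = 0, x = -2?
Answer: -1200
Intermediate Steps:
O(z) = 1/(2*z)
W(c) = -4*c²/3 (W(c) = -(c + c)²/3 = -4*c²/3)
y(G, s) = 4 (y(G, s) = (-2)² = 4)
y(11 + Z(-7), -5*8)/W(O(b)) = 4/((-4*((½)/(-10))²/3)) = 4/((-4*((½)*(-⅒))²/3)) = 4/((-4*(-1/20)²/3)) = 4/((-4/3*1/400)) = 4/(-1/300) = 4*(-300) = -1200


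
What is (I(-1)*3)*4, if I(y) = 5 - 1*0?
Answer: 60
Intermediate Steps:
I(y) = 5 (I(y) = 5 + 0 = 5)
(I(-1)*3)*4 = (5*3)*4 = 15*4 = 60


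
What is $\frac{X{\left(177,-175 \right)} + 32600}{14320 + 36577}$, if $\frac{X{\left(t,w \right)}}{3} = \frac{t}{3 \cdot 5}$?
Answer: $\frac{23311}{36355} \approx 0.6412$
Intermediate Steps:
$X{\left(t,w \right)} = \frac{t}{5}$ ($X{\left(t,w \right)} = 3 \frac{t}{3 \cdot 5} = 3 \frac{t}{15} = \frac{t}{5}$)
$\frac{X{\left(177,-175 \right)} + 32600}{14320 + 36577} = \frac{\frac{1}{5} \cdot 177 + 32600}{14320 + 36577} = \frac{\frac{177}{5} + 32600}{50897} = \frac{163177}{5} \cdot \frac{1}{50897} = \frac{23311}{36355}$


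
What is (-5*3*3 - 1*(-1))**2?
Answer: 1936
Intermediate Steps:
(-5*3*3 - 1*(-1))**2 = (-15*3 + 1)**2 = (-45 + 1)**2 = (-44)**2 = 1936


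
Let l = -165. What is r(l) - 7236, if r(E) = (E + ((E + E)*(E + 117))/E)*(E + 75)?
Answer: 16254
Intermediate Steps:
r(E) = (75 + E)*(234 + 3*E) (r(E) = (E + ((2*E)*(117 + E))/E)*(75 + E) = (E + (2*E*(117 + E))/E)*(75 + E) = (E + (234 + 2*E))*(75 + E) = (234 + 3*E)*(75 + E) = (75 + E)*(234 + 3*E))
r(l) - 7236 = (17550 + 3*(-165)² + 459*(-165)) - 7236 = (17550 + 3*27225 - 75735) - 7236 = (17550 + 81675 - 75735) - 7236 = 23490 - 7236 = 16254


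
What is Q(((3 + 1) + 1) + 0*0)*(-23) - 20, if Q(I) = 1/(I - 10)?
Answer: -77/5 ≈ -15.400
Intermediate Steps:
Q(I) = 1/(-10 + I)
Q(((3 + 1) + 1) + 0*0)*(-23) - 20 = -23/(-10 + (((3 + 1) + 1) + 0*0)) - 20 = -23/(-10 + ((4 + 1) + 0)) - 20 = -23/(-10 + (5 + 0)) - 20 = -23/(-10 + 5) - 20 = -23/(-5) - 20 = -⅕*(-23) - 20 = 23/5 - 20 = -77/5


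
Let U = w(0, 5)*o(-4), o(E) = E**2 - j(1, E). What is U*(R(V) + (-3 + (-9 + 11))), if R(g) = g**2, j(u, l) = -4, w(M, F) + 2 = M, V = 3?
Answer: -320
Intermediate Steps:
w(M, F) = -2 + M
o(E) = 4 + E**2 (o(E) = E**2 - 1*(-4) = E**2 + 4 = 4 + E**2)
U = -40 (U = (-2 + 0)*(4 + (-4)**2) = -2*(4 + 16) = -2*20 = -40)
U*(R(V) + (-3 + (-9 + 11))) = -40*(3**2 + (-3 + (-9 + 11))) = -40*(9 + (-3 + 2)) = -40*(9 - 1) = -40*8 = -320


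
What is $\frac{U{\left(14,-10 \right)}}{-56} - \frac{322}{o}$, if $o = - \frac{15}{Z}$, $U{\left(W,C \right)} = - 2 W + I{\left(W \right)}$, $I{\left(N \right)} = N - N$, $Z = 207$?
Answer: $\frac{44441}{10} \approx 4444.1$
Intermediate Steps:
$I{\left(N \right)} = 0$
$U{\left(W,C \right)} = - 2 W$ ($U{\left(W,C \right)} = - 2 W + 0 = - 2 W$)
$o = - \frac{5}{69}$ ($o = - \frac{15}{207} = \left(-15\right) \frac{1}{207} = - \frac{5}{69} \approx -0.072464$)
$\frac{U{\left(14,-10 \right)}}{-56} - \frac{322}{o} = \frac{\left(-2\right) 14}{-56} - \frac{322}{- \frac{5}{69}} = \left(-28\right) \left(- \frac{1}{56}\right) - - \frac{22218}{5} = \frac{1}{2} + \frac{22218}{5} = \frac{44441}{10}$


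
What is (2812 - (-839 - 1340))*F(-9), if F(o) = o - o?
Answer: 0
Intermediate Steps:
F(o) = 0
(2812 - (-839 - 1340))*F(-9) = (2812 - (-839 - 1340))*0 = (2812 - 1*(-2179))*0 = (2812 + 2179)*0 = 4991*0 = 0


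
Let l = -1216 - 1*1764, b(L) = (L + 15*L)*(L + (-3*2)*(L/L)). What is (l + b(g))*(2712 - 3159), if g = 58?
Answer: -20238372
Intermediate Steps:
b(L) = 16*L*(-6 + L) (b(L) = (16*L)*(L - 6*1) = (16*L)*(L - 6) = (16*L)*(-6 + L) = 16*L*(-6 + L))
l = -2980 (l = -1216 - 1764 = -2980)
(l + b(g))*(2712 - 3159) = (-2980 + 16*58*(-6 + 58))*(2712 - 3159) = (-2980 + 16*58*52)*(-447) = (-2980 + 48256)*(-447) = 45276*(-447) = -20238372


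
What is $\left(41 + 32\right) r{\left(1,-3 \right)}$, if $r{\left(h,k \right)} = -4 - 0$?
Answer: $-292$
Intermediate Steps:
$r{\left(h,k \right)} = -4$ ($r{\left(h,k \right)} = -4 + 0 = -4$)
$\left(41 + 32\right) r{\left(1,-3 \right)} = \left(41 + 32\right) \left(-4\right) = 73 \left(-4\right) = -292$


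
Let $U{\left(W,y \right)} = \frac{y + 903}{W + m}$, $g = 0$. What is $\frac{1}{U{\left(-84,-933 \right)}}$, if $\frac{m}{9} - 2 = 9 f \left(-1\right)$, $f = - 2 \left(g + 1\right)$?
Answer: $- \frac{16}{5} \approx -3.2$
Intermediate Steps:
$f = -2$ ($f = - 2 \left(0 + 1\right) = \left(-2\right) 1 = -2$)
$m = 180$ ($m = 18 + 9 \cdot 9 \left(-2\right) \left(-1\right) = 18 + 9 \left(\left(-18\right) \left(-1\right)\right) = 18 + 9 \cdot 18 = 18 + 162 = 180$)
$U{\left(W,y \right)} = \frac{903 + y}{180 + W}$ ($U{\left(W,y \right)} = \frac{y + 903}{W + 180} = \frac{903 + y}{180 + W}$)
$\frac{1}{U{\left(-84,-933 \right)}} = \frac{1}{\frac{1}{180 - 84} \left(903 - 933\right)} = \frac{1}{\frac{1}{96} \left(-30\right)} = \frac{1}{- \frac{5}{16}} = - \frac{16}{5}$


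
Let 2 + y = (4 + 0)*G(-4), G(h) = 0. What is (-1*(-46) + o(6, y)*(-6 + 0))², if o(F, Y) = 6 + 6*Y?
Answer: 6724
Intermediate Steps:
y = -2 (y = -2 + (4 + 0)*0 = -2 + 4*0 = -2 + 0 = -2)
(-1*(-46) + o(6, y)*(-6 + 0))² = (-1*(-46) + (6 + 6*(-2))*(-6 + 0))² = (46 + (6 - 12)*(-6))² = (46 - 6*(-6))² = (46 + 36)² = 82² = 6724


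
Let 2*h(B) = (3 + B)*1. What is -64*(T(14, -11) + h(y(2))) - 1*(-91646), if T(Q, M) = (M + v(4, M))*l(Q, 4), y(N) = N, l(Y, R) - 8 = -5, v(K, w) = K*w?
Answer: 102046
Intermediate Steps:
l(Y, R) = 3 (l(Y, R) = 8 - 5 = 3)
h(B) = 3/2 + B/2 (h(B) = ((3 + B)*1)/2 = (3 + B)/2 = 3/2 + B/2)
T(Q, M) = 15*M (T(Q, M) = (M + 4*M)*3 = (5*M)*3 = 15*M)
-64*(T(14, -11) + h(y(2))) - 1*(-91646) = -64*(15*(-11) + (3/2 + (½)*2)) - 1*(-91646) = -64*(-165 + (3/2 + 1)) + 91646 = -64*(-165 + 5/2) + 91646 = -64*(-325/2) + 91646 = 10400 + 91646 = 102046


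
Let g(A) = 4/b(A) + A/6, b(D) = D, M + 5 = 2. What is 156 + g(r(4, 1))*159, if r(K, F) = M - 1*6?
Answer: -919/6 ≈ -153.17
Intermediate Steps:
M = -3 (M = -5 + 2 = -3)
r(K, F) = -9 (r(K, F) = -3 - 1*6 = -3 - 6 = -9)
g(A) = 4/A + A/6
156 + g(r(4, 1))*159 = 156 + (4/(-9) + (⅙)*(-9))*159 = 156 + (4*(-⅑) - 3/2)*159 = 156 + (-4/9 - 3/2)*159 = 156 - 35/18*159 = 156 - 1855/6 = -919/6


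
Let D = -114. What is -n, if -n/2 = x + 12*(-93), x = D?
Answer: -2460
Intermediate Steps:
x = -114
n = 2460 (n = -2*(-114 + 12*(-93)) = -2*(-114 - 1116) = -2*(-1230) = 2460)
-n = -1*2460 = -2460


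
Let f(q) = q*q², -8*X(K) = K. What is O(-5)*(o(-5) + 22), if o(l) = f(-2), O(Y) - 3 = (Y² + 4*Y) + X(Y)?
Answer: 483/4 ≈ 120.75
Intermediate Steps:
X(K) = -K/8
f(q) = q³
O(Y) = 3 + Y² + 31*Y/8 (O(Y) = 3 + ((Y² + 4*Y) - Y/8) = 3 + (Y² + 31*Y/8) = 3 + Y² + 31*Y/8)
o(l) = -8 (o(l) = (-2)³ = -8)
O(-5)*(o(-5) + 22) = (3 + (-5)² + (31/8)*(-5))*(-8 + 22) = (3 + 25 - 155/8)*14 = (69/8)*14 = 483/4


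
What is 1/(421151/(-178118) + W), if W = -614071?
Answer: -178118/109377519529 ≈ -1.6285e-6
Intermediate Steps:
1/(421151/(-178118) + W) = 1/(421151/(-178118) - 614071) = 1/(421151*(-1/178118) - 614071) = 1/(-421151/178118 - 614071) = 1/(-109377519529/178118) = -178118/109377519529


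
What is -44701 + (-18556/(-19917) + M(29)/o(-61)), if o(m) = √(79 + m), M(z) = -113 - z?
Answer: -890291261/19917 - 71*√2/3 ≈ -44734.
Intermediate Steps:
-44701 + (-18556/(-19917) + M(29)/o(-61)) = -44701 + (-18556/(-19917) + (-113 - 1*29)/(√(79 - 61))) = -44701 + (-18556*(-1/19917) + (-113 - 29)/(√18)) = -44701 + (18556/19917 - 142*√2/6) = -44701 + (18556/19917 - 71*√2/3) = -890291261/19917 - 71*√2/3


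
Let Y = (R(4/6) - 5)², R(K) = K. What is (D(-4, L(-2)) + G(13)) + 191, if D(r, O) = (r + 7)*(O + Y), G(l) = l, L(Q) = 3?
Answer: 808/3 ≈ 269.33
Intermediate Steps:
Y = 169/9 (Y = (4/6 - 5)² = (4*(⅙) - 5)² = (⅔ - 5)² = (-13/3)² = 169/9 ≈ 18.778)
D(r, O) = (7 + r)*(169/9 + O) (D(r, O) = (r + 7)*(O + 169/9) = (7 + r)*(169/9 + O))
(D(-4, L(-2)) + G(13)) + 191 = ((1183/9 + 7*3 + (169/9)*(-4) + 3*(-4)) + 13) + 191 = ((1183/9 + 21 - 676/9 - 12) + 13) + 191 = (196/3 + 13) + 191 = 235/3 + 191 = 808/3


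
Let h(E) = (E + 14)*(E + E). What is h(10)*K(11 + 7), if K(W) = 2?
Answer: 960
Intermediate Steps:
h(E) = 2*E*(14 + E) (h(E) = (14 + E)*(2*E) = 2*E*(14 + E))
h(10)*K(11 + 7) = (2*10*(14 + 10))*2 = (2*10*24)*2 = 480*2 = 960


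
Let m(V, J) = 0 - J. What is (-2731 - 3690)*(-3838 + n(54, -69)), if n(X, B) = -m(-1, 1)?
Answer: 24637377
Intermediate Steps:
m(V, J) = -J
n(X, B) = 1 (n(X, B) = -(-1) = -1*(-1) = 1)
(-2731 - 3690)*(-3838 + n(54, -69)) = (-2731 - 3690)*(-3838 + 1) = -6421*(-3837) = 24637377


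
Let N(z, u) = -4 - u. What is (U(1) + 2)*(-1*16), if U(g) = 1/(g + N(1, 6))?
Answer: -272/9 ≈ -30.222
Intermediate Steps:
U(g) = 1/(-10 + g) (U(g) = 1/(g + (-4 - 1*6)) = 1/(g + (-4 - 6)) = 1/(g - 10) = 1/(-10 + g))
(U(1) + 2)*(-1*16) = (1/(-10 + 1) + 2)*(-1*16) = (1/(-9) + 2)*(-16) = (-1/9 + 2)*(-16) = (17/9)*(-16) = -272/9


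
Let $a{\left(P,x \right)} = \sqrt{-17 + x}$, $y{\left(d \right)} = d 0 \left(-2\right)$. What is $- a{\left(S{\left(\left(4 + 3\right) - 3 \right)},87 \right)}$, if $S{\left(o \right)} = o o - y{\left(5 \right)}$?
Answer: $- \sqrt{70} \approx -8.3666$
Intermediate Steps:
$y{\left(d \right)} = 0$ ($y{\left(d \right)} = 0 \left(-2\right) = 0$)
$S{\left(o \right)} = o^{2}$ ($S{\left(o \right)} = o o - 0 = o^{2} + 0 = o^{2}$)
$- a{\left(S{\left(\left(4 + 3\right) - 3 \right)},87 \right)} = - \sqrt{-17 + 87} = - \sqrt{70}$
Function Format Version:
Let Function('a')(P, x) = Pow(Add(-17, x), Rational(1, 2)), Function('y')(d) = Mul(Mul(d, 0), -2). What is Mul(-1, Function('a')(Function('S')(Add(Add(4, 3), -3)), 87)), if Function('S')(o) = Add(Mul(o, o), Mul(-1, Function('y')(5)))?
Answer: Mul(-1, Pow(70, Rational(1, 2))) ≈ -8.3666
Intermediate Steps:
Function('y')(d) = 0 (Function('y')(d) = Mul(0, -2) = 0)
Function('S')(o) = Pow(o, 2) (Function('S')(o) = Add(Mul(o, o), Mul(-1, 0)) = Add(Pow(o, 2), 0) = Pow(o, 2))
Mul(-1, Function('a')(Function('S')(Add(Add(4, 3), -3)), 87)) = Mul(-1, Pow(Add(-17, 87), Rational(1, 2))) = Mul(-1, Pow(70, Rational(1, 2)))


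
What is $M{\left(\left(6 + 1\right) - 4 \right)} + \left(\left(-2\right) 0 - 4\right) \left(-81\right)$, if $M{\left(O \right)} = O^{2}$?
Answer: $333$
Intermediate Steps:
$M{\left(\left(6 + 1\right) - 4 \right)} + \left(\left(-2\right) 0 - 4\right) \left(-81\right) = \left(\left(6 + 1\right) - 4\right)^{2} + \left(\left(-2\right) 0 - 4\right) \left(-81\right) = \left(7 - 4\right)^{2} + \left(0 - 4\right) \left(-81\right) = 3^{2} - -324 = 9 + 324 = 333$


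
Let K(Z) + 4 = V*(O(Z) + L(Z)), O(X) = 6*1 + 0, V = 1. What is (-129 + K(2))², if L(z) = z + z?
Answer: 15129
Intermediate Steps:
O(X) = 6 (O(X) = 6 + 0 = 6)
L(z) = 2*z
K(Z) = 2 + 2*Z (K(Z) = -4 + 1*(6 + 2*Z) = -4 + (6 + 2*Z) = 2 + 2*Z)
(-129 + K(2))² = (-129 + (2 + 2*2))² = (-129 + (2 + 4))² = (-129 + 6)² = (-123)² = 15129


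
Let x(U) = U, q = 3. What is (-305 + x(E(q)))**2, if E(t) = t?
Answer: 91204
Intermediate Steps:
(-305 + x(E(q)))**2 = (-305 + 3)**2 = (-302)**2 = 91204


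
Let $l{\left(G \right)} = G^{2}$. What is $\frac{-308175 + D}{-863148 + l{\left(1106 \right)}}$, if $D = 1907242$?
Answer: $\frac{1599067}{360088} \approx 4.4408$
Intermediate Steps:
$\frac{-308175 + D}{-863148 + l{\left(1106 \right)}} = \frac{-308175 + 1907242}{-863148 + 1106^{2}} = \frac{1599067}{-863148 + 1223236} = \frac{1599067}{360088}$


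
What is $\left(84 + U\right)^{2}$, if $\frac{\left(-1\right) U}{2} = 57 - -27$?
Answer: $7056$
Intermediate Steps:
$U = -168$ ($U = - 2 \left(57 - -27\right) = - 2 \left(57 + 27\right) = \left(-2\right) 84 = -168$)
$\left(84 + U\right)^{2} = \left(84 - 168\right)^{2} = \left(-84\right)^{2} = 7056$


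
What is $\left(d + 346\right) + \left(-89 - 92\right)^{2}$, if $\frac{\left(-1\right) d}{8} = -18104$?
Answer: $177939$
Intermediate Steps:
$d = 144832$ ($d = \left(-8\right) \left(-18104\right) = 144832$)
$\left(d + 346\right) + \left(-89 - 92\right)^{2} = \left(144832 + 346\right) + \left(-89 - 92\right)^{2} = 145178 + \left(-181\right)^{2} = 145178 + 32761 = 177939$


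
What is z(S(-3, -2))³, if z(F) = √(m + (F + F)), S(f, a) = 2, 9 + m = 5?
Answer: 0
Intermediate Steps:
m = -4 (m = -9 + 5 = -4)
z(F) = √(-4 + 2*F) (z(F) = √(-4 + (F + F)) = √(-4 + 2*F))
z(S(-3, -2))³ = (√(-4 + 2*2))³ = (√(-4 + 4))³ = (√0)³ = 0³ = 0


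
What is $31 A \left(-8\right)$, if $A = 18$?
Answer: $-4464$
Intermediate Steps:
$31 A \left(-8\right) = 31 \cdot 18 \left(-8\right) = 558 \left(-8\right) = -4464$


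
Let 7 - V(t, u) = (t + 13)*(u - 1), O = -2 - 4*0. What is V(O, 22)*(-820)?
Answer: 183680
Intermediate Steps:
O = -2 (O = -2 + 0 = -2)
V(t, u) = 7 - (-1 + u)*(13 + t) (V(t, u) = 7 - (t + 13)*(u - 1) = 7 - (13 + t)*(-1 + u) = 7 - (-1 + u)*(13 + t))
V(O, 22)*(-820) = (20 - 2 - 13*22 - 1*(-2)*22)*(-820) = (20 - 2 - 286 + 44)*(-820) = -224*(-820) = 183680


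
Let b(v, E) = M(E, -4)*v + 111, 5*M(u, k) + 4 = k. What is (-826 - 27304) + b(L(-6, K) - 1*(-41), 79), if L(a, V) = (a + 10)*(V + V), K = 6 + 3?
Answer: -140999/5 ≈ -28200.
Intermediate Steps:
K = 9
M(u, k) = -⅘ + k/5
L(a, V) = 2*V*(10 + a) (L(a, V) = (10 + a)*(2*V) = 2*V*(10 + a))
b(v, E) = 111 - 8*v/5 (b(v, E) = (-⅘ + (⅕)*(-4))*v + 111 = (-⅘ - ⅘)*v + 111 = -8*v/5 + 111 = 111 - 8*v/5)
(-826 - 27304) + b(L(-6, K) - 1*(-41), 79) = (-826 - 27304) + (111 - 8*(2*9*(10 - 6) - 1*(-41))/5) = -28130 + (111 - 8*(2*9*4 + 41)/5) = -28130 + (111 - 8*(72 + 41)/5) = -28130 + (111 - 8/5*113) = -28130 + (111 - 904/5) = -28130 - 349/5 = -140999/5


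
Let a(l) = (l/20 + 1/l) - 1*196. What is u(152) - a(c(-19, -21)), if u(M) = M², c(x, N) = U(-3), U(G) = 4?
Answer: 465991/20 ≈ 23300.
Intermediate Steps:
c(x, N) = 4
a(l) = -196 + 1/l + l/20 (a(l) = (l*(1/20) + 1/l) - 196 = (l/20 + 1/l) - 196 = (1/l + l/20) - 196 = -196 + 1/l + l/20)
u(152) - a(c(-19, -21)) = 152² - (-196 + 1/4 + (1/20)*4) = 23104 - (-196 + ¼ + ⅕) = 23104 - 1*(-3911/20) = 23104 + 3911/20 = 465991/20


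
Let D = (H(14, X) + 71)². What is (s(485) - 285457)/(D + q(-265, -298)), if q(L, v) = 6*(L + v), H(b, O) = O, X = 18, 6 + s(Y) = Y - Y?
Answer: -285463/4543 ≈ -62.836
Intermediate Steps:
s(Y) = -6 (s(Y) = -6 + (Y - Y) = -6 + 0 = -6)
D = 7921 (D = (18 + 71)² = 89² = 7921)
q(L, v) = 6*L + 6*v
(s(485) - 285457)/(D + q(-265, -298)) = (-6 - 285457)/(7921 + (6*(-265) + 6*(-298))) = -285463/(7921 + (-1590 - 1788)) = -285463/(7921 - 3378) = -285463/4543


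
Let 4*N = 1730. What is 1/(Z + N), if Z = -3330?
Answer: -2/5795 ≈ -0.00034512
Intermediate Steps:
N = 865/2 (N = (¼)*1730 = 865/2 ≈ 432.50)
1/(Z + N) = 1/(-3330 + 865/2) = 1/(-5795/2) = -2/5795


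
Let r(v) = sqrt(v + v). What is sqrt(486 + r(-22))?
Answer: sqrt(486 + 2*I*sqrt(11)) ≈ 22.046 + 0.1504*I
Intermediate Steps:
r(v) = sqrt(2)*sqrt(v) (r(v) = sqrt(2*v) = sqrt(2)*sqrt(v))
sqrt(486 + r(-22)) = sqrt(486 + sqrt(2)*sqrt(-22)) = sqrt(486 + sqrt(2)*(I*sqrt(22))) = sqrt(486 + 2*I*sqrt(11))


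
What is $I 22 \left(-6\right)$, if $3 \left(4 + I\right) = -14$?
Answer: $1144$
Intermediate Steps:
$I = - \frac{26}{3}$ ($I = -4 + \frac{1}{3} \left(-14\right) = -4 - \frac{14}{3} = - \frac{26}{3} \approx -8.6667$)
$I 22 \left(-6\right) = \left(- \frac{26}{3}\right) 22 \left(-6\right) = \left(- \frac{572}{3}\right) \left(-6\right) = 1144$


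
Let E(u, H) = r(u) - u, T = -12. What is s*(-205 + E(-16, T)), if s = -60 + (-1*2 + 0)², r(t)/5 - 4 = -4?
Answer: 10584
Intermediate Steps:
r(t) = 0 (r(t) = 20 + 5*(-4) = 20 - 20 = 0)
E(u, H) = -u (E(u, H) = 0 - u = -u)
s = -56 (s = -60 + (-2 + 0)² = -60 + (-2)² = -60 + 4 = -56)
s*(-205 + E(-16, T)) = -56*(-205 - 1*(-16)) = -56*(-205 + 16) = -56*(-189) = 10584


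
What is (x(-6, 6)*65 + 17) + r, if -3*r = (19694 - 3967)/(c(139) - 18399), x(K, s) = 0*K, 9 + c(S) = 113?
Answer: 948772/54885 ≈ 17.287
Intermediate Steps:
c(S) = 104 (c(S) = -9 + 113 = 104)
x(K, s) = 0
r = 15727/54885 (r = -(19694 - 3967)/(3*(104 - 18399)) = -15727/(3*(-18295)) = -15727*(-1)/(3*18295) = -1/3*(-15727/18295) = 15727/54885 ≈ 0.28654)
(x(-6, 6)*65 + 17) + r = (0*65 + 17) + 15727/54885 = (0 + 17) + 15727/54885 = 17 + 15727/54885 = 948772/54885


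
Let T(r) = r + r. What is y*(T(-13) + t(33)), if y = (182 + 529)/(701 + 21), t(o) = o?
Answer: 4977/722 ≈ 6.8933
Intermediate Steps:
T(r) = 2*r
y = 711/722 ≈ 0.98476
y*(T(-13) + t(33)) = 711*(2*(-13) + 33)/722 = 711*(-26 + 33)/722 = (711/722)*7 = 4977/722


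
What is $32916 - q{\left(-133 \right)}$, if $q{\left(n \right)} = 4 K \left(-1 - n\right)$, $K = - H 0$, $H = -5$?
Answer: $32916$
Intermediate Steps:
$K = 0$ ($K = \left(-1\right) \left(-5\right) 0 = 5 \cdot 0 = 0$)
$q{\left(n \right)} = 0$ ($q{\left(n \right)} = 4 \cdot 0 \left(-1 - n\right) = 0 \left(-1 - n\right) = 0$)
$32916 - q{\left(-133 \right)} = 32916 - 0 = 32916 + 0 = 32916$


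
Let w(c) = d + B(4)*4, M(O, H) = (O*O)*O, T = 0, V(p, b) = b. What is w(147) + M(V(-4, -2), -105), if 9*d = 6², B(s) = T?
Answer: -4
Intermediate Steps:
B(s) = 0
d = 4 (d = (⅑)*6² = (⅑)*36 = 4)
M(O, H) = O³ (M(O, H) = O²*O = O³)
w(c) = 4 (w(c) = 4 + 0*4 = 4 + 0 = 4)
w(147) + M(V(-4, -2), -105) = 4 + (-2)³ = 4 - 8 = -4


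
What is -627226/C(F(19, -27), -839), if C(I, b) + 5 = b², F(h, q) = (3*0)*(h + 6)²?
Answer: -313613/351958 ≈ -0.89105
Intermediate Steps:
F(h, q) = 0 (F(h, q) = 0*(6 + h)² = 0)
C(I, b) = -5 + b²
-627226/C(F(19, -27), -839) = -627226/(-5 + (-839)²) = -627226/(-5 + 703921) = -627226/703916 = -627226*1/703916 = -313613/351958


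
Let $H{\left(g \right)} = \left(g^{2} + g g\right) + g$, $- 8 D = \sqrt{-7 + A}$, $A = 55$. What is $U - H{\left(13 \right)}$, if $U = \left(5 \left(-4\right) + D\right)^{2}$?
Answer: $\frac{199}{4} + 20 \sqrt{3} \approx 84.391$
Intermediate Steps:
$D = - \frac{\sqrt{3}}{2}$ ($D = - \frac{\sqrt{-7 + 55}}{8} = - \frac{\sqrt{48}}{8} = - \frac{4 \sqrt{3}}{8} = - \frac{\sqrt{3}}{2} \approx -0.86602$)
$H{\left(g \right)} = g + 2 g^{2}$ ($H{\left(g \right)} = \left(g^{2} + g^{2}\right) + g = 2 g^{2} + g = g + 2 g^{2}$)
$U = \left(-20 - \frac{\sqrt{3}}{2}\right)^{2}$ ($U = \left(5 \left(-4\right) - \frac{\sqrt{3}}{2}\right)^{2} = \left(-20 - \frac{\sqrt{3}}{2}\right)^{2} \approx 435.39$)
$U - H{\left(13 \right)} = \frac{\left(40 + \sqrt{3}\right)^{2}}{4} - 13 \left(1 + 2 \cdot 13\right) = \frac{\left(40 + \sqrt{3}\right)^{2}}{4} - 13 \left(1 + 26\right) = \frac{\left(40 + \sqrt{3}\right)^{2}}{4} - 13 \cdot 27 = \frac{\left(40 + \sqrt{3}\right)^{2}}{4} - 351 = -351 + \frac{\left(40 + \sqrt{3}\right)^{2}}{4}$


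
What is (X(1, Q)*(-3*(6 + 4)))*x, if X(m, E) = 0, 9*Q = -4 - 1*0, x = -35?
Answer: 0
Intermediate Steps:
Q = -4/9 (Q = (-4 - 1*0)/9 = (-4 + 0)/9 = (1/9)*(-4) = -4/9 ≈ -0.44444)
(X(1, Q)*(-3*(6 + 4)))*x = (0*(-3*(6 + 4)))*(-35) = (0*(-3*10))*(-35) = (0*(-30))*(-35) = 0*(-35) = 0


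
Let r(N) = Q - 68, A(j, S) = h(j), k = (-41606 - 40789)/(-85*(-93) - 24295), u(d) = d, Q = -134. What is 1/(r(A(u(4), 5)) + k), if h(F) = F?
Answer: -3278/645677 ≈ -0.0050768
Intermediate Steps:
k = 16479/3278 (k = -82395/(7905 - 24295) = -82395/(-16390) = -82395*(-1/16390) = 16479/3278 ≈ 5.0272)
A(j, S) = j
r(N) = -202 (r(N) = -134 - 68 = -202)
1/(r(A(u(4), 5)) + k) = 1/(-202 + 16479/3278) = 1/(-645677/3278) = -3278/645677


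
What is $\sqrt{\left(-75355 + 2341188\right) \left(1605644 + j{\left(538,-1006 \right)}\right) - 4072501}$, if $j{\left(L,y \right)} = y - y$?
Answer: $\sqrt{3638117088951} \approx 1.9074 \cdot 10^{6}$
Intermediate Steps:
$j{\left(L,y \right)} = 0$
$\sqrt{\left(-75355 + 2341188\right) \left(1605644 + j{\left(538,-1006 \right)}\right) - 4072501} = \sqrt{\left(-75355 + 2341188\right) \left(1605644 + 0\right) - 4072501} = \sqrt{2265833 \cdot 1605644 - 4072501} = \sqrt{3638121161452 - 4072501} = \sqrt{3638117088951}$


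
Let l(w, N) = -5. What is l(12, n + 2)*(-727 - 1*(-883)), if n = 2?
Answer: -780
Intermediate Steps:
l(12, n + 2)*(-727 - 1*(-883)) = -5*(-727 - 1*(-883)) = -5*(-727 + 883) = -5*156 = -780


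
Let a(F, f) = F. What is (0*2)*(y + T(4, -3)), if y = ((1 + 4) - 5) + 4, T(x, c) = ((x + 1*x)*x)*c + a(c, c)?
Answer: 0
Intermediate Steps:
T(x, c) = c + 2*c*x² (T(x, c) = ((x + 1*x)*x)*c + c = ((x + x)*x)*c + c = ((2*x)*x)*c + c = (2*x²)*c + c = 2*c*x² + c = c + 2*c*x²)
y = 4 (y = (5 - 5) + 4 = 0 + 4 = 4)
(0*2)*(y + T(4, -3)) = (0*2)*(4 - 3*(1 + 2*4²)) = 0*(4 - 3*(1 + 2*16)) = 0*(4 - 3*(1 + 32)) = 0*(4 - 3*33) = 0*(4 - 99) = 0*(-95) = 0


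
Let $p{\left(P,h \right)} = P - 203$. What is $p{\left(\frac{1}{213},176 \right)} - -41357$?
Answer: $\frac{8765803}{213} \approx 41154.0$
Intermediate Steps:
$p{\left(P,h \right)} = -203 + P$
$p{\left(\frac{1}{213},176 \right)} - -41357 = \left(-203 + \frac{1}{213}\right) - -41357 = \left(-203 + \frac{1}{213}\right) + 41357 = - \frac{43238}{213} + 41357 = \frac{8765803}{213}$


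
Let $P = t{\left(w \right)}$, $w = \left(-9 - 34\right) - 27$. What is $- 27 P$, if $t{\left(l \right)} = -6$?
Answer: $162$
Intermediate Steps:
$w = -70$ ($w = -43 - 27 = -70$)
$P = -6$
$- 27 P = \left(-27\right) \left(-6\right) = 162$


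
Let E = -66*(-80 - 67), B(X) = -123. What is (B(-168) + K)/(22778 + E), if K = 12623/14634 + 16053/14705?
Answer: -26048194493/6989467665600 ≈ -0.0037268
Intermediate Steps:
K = 420540817/215192970 (K = 12623*(1/14634) + 16053*(1/14705) = 12623/14634 + 16053/14705 = 420540817/215192970 ≈ 1.9543)
E = 9702 (E = -66*(-147) = 9702)
(B(-168) + K)/(22778 + E) = (-123 + 420540817/215192970)/(22778 + 9702) = -26048194493/215192970/32480 = -26048194493/215192970*1/32480 = -26048194493/6989467665600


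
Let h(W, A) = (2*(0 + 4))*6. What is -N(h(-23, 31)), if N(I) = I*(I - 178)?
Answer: 6240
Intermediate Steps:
h(W, A) = 48 (h(W, A) = (2*4)*6 = 8*6 = 48)
N(I) = I*(-178 + I)
-N(h(-23, 31)) = -48*(-178 + 48) = -48*(-130) = -1*(-6240) = 6240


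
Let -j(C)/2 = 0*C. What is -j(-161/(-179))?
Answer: 0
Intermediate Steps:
j(C) = 0 (j(C) = -0*C = -2*0 = 0)
-j(-161/(-179)) = -1*0 = 0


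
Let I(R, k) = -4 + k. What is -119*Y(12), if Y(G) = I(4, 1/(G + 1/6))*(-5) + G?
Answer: -274414/73 ≈ -3759.1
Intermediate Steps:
Y(G) = 20 + G - 5/(⅙ + G) (Y(G) = (-4 + 1/(G + 1/6))*(-5) + G = (-4 + 1/(G + ⅙))*(-5) + G = (-4 + 1/(⅙ + G))*(-5) + G = (20 - 5/(⅙ + G)) + G = 20 + G - 5/(⅙ + G))
-119*Y(12) = -119*(-10 + 6*12² + 121*12)/(1 + 6*12) = -119*(-10 + 6*144 + 1452)/(1 + 72) = -119*(-10 + 864 + 1452)/73 = -119*2306/73 = -274414/73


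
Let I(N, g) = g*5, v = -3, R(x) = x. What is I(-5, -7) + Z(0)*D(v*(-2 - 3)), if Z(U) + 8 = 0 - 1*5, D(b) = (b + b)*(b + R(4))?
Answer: -7445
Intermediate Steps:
D(b) = 2*b*(4 + b) (D(b) = (b + b)*(b + 4) = (2*b)*(4 + b) = 2*b*(4 + b))
Z(U) = -13 (Z(U) = -8 + (0 - 1*5) = -8 + (0 - 5) = -8 - 5 = -13)
I(N, g) = 5*g
I(-5, -7) + Z(0)*D(v*(-2 - 3)) = 5*(-7) - 26*(-3*(-2 - 3))*(4 - 3*(-2 - 3)) = -35 - 26*(-3*(-5))*(4 - 3*(-5)) = -35 - 26*15*(4 + 15) = -35 - 26*15*19 = -35 - 13*570 = -35 - 7410 = -7445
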